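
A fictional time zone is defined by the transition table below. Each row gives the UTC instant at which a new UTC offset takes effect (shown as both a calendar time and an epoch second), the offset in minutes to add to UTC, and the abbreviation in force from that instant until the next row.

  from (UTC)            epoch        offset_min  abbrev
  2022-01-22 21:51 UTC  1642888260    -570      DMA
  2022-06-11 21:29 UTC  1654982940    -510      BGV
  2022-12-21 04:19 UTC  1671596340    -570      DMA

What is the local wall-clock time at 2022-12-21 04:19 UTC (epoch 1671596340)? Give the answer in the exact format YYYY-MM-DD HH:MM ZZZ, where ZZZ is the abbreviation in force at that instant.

Query: 2022-12-21 04:19 UTC
Rule 3/3 (DMA, -09:30): 2022-12-21 04:19 UTC ≤ query < +∞
4·60 + 19 - 570 = -311 min
-311 = -1·1440 + 1129; 1129 = 18·60 + 49 → 18:49, 2022-12-21 - 1 day = 2022-12-20
→ 2022-12-20 18:49 DMA

2022-12-20 18:49 DMA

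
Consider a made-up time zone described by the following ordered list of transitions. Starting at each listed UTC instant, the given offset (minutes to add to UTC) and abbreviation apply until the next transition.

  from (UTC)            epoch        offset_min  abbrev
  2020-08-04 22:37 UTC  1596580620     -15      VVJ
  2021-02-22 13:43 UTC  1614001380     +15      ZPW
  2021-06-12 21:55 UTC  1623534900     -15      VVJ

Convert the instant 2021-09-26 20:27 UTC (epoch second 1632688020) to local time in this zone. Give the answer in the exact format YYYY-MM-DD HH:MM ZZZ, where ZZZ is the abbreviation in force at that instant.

2021-09-26 20:12 VVJ

Query: 2021-09-26 20:27 UTC
Rule 3/3 (VVJ, -00:15): 2021-06-12 21:55 UTC ≤ query < +∞
20·60 + 27 - 15 = 1212 min
1212 = 0·1440 + 1212; 1212 = 20·60 + 12 → 20:12, same day
→ 2021-09-26 20:12 VVJ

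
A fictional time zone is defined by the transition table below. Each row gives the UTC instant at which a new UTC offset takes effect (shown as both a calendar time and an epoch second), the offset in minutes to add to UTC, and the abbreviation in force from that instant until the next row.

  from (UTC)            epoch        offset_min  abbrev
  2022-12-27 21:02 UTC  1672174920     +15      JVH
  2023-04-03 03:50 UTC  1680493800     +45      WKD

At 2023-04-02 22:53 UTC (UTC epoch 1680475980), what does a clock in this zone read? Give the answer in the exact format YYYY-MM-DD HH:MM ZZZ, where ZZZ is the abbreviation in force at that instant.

Query: 2023-04-02 22:53 UTC
Rule 1/2 (JVH, +00:15): 2022-12-27 21:02 UTC ≤ query < 2023-04-03 03:50 UTC
22·60 + 53 + 15 = 1388 min
1388 = 0·1440 + 1388; 1388 = 23·60 + 8 → 23:08, same day
→ 2023-04-02 23:08 JVH

2023-04-02 23:08 JVH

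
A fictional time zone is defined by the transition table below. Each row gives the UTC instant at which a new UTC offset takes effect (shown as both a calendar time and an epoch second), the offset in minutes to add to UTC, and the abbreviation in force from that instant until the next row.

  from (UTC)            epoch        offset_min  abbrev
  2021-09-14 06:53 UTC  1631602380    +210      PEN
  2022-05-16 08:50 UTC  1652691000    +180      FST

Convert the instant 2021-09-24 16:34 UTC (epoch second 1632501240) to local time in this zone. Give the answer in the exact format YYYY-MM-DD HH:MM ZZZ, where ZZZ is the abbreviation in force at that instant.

2021-09-24 20:04 PEN

Query: 2021-09-24 16:34 UTC
Rule 1/2 (PEN, +03:30): 2021-09-14 06:53 UTC ≤ query < 2022-05-16 08:50 UTC
16·60 + 34 + 210 = 1204 min
1204 = 0·1440 + 1204; 1204 = 20·60 + 4 → 20:04, same day
→ 2021-09-24 20:04 PEN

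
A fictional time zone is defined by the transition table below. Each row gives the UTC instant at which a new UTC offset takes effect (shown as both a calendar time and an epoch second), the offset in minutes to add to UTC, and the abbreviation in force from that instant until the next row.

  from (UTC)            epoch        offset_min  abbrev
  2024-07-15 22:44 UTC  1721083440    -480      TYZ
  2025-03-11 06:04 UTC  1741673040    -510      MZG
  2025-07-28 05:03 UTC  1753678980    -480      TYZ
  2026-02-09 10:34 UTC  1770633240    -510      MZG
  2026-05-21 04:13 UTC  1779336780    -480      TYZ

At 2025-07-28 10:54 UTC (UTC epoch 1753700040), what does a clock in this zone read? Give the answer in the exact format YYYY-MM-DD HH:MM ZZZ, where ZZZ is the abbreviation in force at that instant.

Query: 2025-07-28 10:54 UTC
Rule 3/5 (TYZ, -08:00): 2025-07-28 05:03 UTC ≤ query < 2026-02-09 10:34 UTC
10·60 + 54 - 480 = 174 min
174 = 0·1440 + 174; 174 = 2·60 + 54 → 02:54, same day
→ 2025-07-28 02:54 TYZ

2025-07-28 02:54 TYZ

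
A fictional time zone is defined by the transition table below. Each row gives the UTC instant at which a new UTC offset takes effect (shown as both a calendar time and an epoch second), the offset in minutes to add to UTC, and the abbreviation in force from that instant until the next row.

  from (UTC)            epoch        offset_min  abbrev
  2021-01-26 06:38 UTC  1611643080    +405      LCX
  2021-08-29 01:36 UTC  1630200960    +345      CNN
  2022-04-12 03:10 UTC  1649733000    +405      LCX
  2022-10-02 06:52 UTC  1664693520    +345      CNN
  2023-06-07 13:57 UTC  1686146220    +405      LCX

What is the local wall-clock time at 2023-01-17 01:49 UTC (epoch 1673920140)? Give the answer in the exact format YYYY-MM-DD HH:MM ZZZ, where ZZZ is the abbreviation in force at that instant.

2023-01-17 07:34 CNN

Query: 2023-01-17 01:49 UTC
Rule 4/5 (CNN, +05:45): 2022-10-02 06:52 UTC ≤ query < 2023-06-07 13:57 UTC
1·60 + 49 + 345 = 454 min
454 = 0·1440 + 454; 454 = 7·60 + 34 → 07:34, same day
→ 2023-01-17 07:34 CNN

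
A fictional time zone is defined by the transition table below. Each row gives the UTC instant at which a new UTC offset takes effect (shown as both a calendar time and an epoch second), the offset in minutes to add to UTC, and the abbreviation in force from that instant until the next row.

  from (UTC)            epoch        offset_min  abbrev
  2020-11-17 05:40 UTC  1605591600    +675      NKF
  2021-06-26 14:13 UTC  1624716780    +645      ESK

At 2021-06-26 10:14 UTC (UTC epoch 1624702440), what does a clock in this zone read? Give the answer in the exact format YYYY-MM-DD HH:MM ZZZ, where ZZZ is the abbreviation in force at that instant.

Query: 2021-06-26 10:14 UTC
Rule 1/2 (NKF, +11:15): 2020-11-17 05:40 UTC ≤ query < 2021-06-26 14:13 UTC
10·60 + 14 + 675 = 1289 min
1289 = 0·1440 + 1289; 1289 = 21·60 + 29 → 21:29, same day
→ 2021-06-26 21:29 NKF

2021-06-26 21:29 NKF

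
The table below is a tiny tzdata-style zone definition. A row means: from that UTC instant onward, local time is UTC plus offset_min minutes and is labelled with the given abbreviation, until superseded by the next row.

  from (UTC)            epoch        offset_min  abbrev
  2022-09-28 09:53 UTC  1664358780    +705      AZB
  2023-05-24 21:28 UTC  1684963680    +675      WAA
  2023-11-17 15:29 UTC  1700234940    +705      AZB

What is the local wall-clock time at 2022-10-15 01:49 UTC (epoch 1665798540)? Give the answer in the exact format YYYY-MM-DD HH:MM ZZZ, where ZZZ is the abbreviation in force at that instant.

Query: 2022-10-15 01:49 UTC
Rule 1/3 (AZB, +11:45): 2022-09-28 09:53 UTC ≤ query < 2023-05-24 21:28 UTC
1·60 + 49 + 705 = 814 min
814 = 0·1440 + 814; 814 = 13·60 + 34 → 13:34, same day
→ 2022-10-15 13:34 AZB

2022-10-15 13:34 AZB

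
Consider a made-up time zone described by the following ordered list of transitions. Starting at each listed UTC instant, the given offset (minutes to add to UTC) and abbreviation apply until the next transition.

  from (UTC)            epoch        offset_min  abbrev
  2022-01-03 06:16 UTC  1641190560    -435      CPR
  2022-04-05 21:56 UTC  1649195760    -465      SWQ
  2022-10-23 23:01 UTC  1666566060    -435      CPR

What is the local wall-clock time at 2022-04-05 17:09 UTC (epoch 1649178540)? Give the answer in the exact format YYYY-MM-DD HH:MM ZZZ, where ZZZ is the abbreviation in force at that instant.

Query: 2022-04-05 17:09 UTC
Rule 1/3 (CPR, -07:15): 2022-01-03 06:16 UTC ≤ query < 2022-04-05 21:56 UTC
17·60 + 9 - 435 = 594 min
594 = 0·1440 + 594; 594 = 9·60 + 54 → 09:54, same day
→ 2022-04-05 09:54 CPR

2022-04-05 09:54 CPR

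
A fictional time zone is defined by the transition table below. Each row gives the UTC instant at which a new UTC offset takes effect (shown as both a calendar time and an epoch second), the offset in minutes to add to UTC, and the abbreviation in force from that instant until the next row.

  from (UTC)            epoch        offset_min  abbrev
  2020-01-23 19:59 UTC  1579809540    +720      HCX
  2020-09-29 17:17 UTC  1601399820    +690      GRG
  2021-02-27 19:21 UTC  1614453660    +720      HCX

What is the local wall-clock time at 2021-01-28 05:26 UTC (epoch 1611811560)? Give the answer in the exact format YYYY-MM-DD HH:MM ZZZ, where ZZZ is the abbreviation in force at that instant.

2021-01-28 16:56 GRG

Query: 2021-01-28 05:26 UTC
Rule 2/3 (GRG, +11:30): 2020-09-29 17:17 UTC ≤ query < 2021-02-27 19:21 UTC
5·60 + 26 + 690 = 1016 min
1016 = 0·1440 + 1016; 1016 = 16·60 + 56 → 16:56, same day
→ 2021-01-28 16:56 GRG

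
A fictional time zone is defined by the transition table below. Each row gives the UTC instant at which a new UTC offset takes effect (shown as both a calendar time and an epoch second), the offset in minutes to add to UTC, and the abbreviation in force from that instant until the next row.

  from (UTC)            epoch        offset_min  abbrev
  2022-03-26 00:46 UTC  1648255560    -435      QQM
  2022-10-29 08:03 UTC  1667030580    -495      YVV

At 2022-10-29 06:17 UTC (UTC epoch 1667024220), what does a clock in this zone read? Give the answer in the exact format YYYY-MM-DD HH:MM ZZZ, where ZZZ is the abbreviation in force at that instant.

2022-10-28 23:02 QQM

Query: 2022-10-29 06:17 UTC
Rule 1/2 (QQM, -07:15): 2022-03-26 00:46 UTC ≤ query < 2022-10-29 08:03 UTC
6·60 + 17 - 435 = -58 min
-58 = -1·1440 + 1382; 1382 = 23·60 + 2 → 23:02, 2022-10-29 - 1 day = 2022-10-28
→ 2022-10-28 23:02 QQM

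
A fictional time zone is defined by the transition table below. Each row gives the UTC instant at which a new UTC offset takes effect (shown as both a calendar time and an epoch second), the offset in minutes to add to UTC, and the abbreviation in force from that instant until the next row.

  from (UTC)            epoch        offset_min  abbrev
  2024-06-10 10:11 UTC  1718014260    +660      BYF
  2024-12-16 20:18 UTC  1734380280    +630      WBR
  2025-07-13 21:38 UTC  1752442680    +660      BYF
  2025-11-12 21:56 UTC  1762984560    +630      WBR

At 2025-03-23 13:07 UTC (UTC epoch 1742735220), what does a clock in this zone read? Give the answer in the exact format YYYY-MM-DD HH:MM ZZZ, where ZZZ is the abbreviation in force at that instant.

Query: 2025-03-23 13:07 UTC
Rule 2/4 (WBR, +10:30): 2024-12-16 20:18 UTC ≤ query < 2025-07-13 21:38 UTC
13·60 + 7 + 630 = 1417 min
1417 = 0·1440 + 1417; 1417 = 23·60 + 37 → 23:37, same day
→ 2025-03-23 23:37 WBR

2025-03-23 23:37 WBR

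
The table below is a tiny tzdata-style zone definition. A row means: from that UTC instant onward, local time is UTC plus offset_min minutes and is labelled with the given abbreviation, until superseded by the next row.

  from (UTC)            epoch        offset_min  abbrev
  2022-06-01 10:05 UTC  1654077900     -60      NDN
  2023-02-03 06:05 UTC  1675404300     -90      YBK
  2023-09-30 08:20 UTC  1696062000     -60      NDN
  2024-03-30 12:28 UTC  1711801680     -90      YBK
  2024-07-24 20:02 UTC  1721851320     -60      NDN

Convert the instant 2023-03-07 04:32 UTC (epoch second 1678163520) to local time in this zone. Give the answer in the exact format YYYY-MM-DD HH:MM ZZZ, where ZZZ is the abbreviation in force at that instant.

2023-03-07 03:02 YBK

Query: 2023-03-07 04:32 UTC
Rule 2/5 (YBK, -01:30): 2023-02-03 06:05 UTC ≤ query < 2023-09-30 08:20 UTC
4·60 + 32 - 90 = 182 min
182 = 0·1440 + 182; 182 = 3·60 + 2 → 03:02, same day
→ 2023-03-07 03:02 YBK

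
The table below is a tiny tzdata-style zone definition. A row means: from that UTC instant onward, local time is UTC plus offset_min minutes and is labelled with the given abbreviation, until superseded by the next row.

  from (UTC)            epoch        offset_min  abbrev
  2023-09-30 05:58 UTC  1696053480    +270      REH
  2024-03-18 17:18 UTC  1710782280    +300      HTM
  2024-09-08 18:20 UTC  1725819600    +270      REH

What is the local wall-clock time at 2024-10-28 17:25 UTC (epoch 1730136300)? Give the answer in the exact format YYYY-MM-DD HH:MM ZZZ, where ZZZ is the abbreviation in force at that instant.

Query: 2024-10-28 17:25 UTC
Rule 3/3 (REH, +04:30): 2024-09-08 18:20 UTC ≤ query < +∞
17·60 + 25 + 270 = 1315 min
1315 = 0·1440 + 1315; 1315 = 21·60 + 55 → 21:55, same day
→ 2024-10-28 21:55 REH

2024-10-28 21:55 REH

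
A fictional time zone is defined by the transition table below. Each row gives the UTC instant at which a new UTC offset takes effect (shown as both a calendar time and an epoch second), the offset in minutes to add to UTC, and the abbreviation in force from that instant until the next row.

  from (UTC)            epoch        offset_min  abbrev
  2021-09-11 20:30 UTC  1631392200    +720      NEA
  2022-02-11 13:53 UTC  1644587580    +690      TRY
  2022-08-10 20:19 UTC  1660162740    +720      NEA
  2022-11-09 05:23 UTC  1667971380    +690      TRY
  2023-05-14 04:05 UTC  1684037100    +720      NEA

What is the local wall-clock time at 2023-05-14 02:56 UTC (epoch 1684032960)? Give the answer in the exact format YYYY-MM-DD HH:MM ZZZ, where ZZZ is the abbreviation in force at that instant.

2023-05-14 14:26 TRY

Query: 2023-05-14 02:56 UTC
Rule 4/5 (TRY, +11:30): 2022-11-09 05:23 UTC ≤ query < 2023-05-14 04:05 UTC
2·60 + 56 + 690 = 866 min
866 = 0·1440 + 866; 866 = 14·60 + 26 → 14:26, same day
→ 2023-05-14 14:26 TRY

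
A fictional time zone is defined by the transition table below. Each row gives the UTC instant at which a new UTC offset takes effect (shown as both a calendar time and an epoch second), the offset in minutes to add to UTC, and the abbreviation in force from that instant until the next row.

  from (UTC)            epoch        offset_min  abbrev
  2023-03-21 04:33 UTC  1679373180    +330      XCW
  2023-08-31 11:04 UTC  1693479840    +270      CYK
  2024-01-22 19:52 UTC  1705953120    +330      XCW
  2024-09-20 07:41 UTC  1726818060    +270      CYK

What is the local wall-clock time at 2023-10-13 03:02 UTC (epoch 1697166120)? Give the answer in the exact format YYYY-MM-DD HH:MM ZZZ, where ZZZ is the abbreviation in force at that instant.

2023-10-13 07:32 CYK

Query: 2023-10-13 03:02 UTC
Rule 2/4 (CYK, +04:30): 2023-08-31 11:04 UTC ≤ query < 2024-01-22 19:52 UTC
3·60 + 2 + 270 = 452 min
452 = 0·1440 + 452; 452 = 7·60 + 32 → 07:32, same day
→ 2023-10-13 07:32 CYK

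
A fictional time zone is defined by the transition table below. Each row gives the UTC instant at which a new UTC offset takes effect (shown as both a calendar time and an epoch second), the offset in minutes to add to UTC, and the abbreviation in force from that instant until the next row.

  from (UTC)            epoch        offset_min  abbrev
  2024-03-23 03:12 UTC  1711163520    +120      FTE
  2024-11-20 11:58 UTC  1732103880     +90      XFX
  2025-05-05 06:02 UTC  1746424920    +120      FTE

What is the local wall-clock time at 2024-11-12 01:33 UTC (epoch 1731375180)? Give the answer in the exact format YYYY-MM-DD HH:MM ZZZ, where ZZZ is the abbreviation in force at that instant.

2024-11-12 03:33 FTE

Query: 2024-11-12 01:33 UTC
Rule 1/3 (FTE, +02:00): 2024-03-23 03:12 UTC ≤ query < 2024-11-20 11:58 UTC
1·60 + 33 + 120 = 213 min
213 = 0·1440 + 213; 213 = 3·60 + 33 → 03:33, same day
→ 2024-11-12 03:33 FTE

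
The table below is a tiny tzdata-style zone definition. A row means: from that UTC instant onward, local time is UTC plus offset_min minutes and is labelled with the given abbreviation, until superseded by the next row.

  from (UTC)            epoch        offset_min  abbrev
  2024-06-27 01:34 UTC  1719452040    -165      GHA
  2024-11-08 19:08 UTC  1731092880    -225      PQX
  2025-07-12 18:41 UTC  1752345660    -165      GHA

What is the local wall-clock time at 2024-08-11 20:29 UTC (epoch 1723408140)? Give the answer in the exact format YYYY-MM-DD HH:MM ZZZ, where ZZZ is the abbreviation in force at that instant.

2024-08-11 17:44 GHA

Query: 2024-08-11 20:29 UTC
Rule 1/3 (GHA, -02:45): 2024-06-27 01:34 UTC ≤ query < 2024-11-08 19:08 UTC
20·60 + 29 - 165 = 1064 min
1064 = 0·1440 + 1064; 1064 = 17·60 + 44 → 17:44, same day
→ 2024-08-11 17:44 GHA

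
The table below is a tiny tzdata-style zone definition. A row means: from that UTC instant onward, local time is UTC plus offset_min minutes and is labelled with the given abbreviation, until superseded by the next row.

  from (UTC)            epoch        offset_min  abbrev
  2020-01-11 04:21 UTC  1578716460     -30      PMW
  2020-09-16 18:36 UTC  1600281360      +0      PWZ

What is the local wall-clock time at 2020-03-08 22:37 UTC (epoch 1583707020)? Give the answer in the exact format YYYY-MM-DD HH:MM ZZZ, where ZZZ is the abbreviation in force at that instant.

2020-03-08 22:07 PMW

Query: 2020-03-08 22:37 UTC
Rule 1/2 (PMW, -00:30): 2020-01-11 04:21 UTC ≤ query < 2020-09-16 18:36 UTC
22·60 + 37 - 30 = 1327 min
1327 = 0·1440 + 1327; 1327 = 22·60 + 7 → 22:07, same day
→ 2020-03-08 22:07 PMW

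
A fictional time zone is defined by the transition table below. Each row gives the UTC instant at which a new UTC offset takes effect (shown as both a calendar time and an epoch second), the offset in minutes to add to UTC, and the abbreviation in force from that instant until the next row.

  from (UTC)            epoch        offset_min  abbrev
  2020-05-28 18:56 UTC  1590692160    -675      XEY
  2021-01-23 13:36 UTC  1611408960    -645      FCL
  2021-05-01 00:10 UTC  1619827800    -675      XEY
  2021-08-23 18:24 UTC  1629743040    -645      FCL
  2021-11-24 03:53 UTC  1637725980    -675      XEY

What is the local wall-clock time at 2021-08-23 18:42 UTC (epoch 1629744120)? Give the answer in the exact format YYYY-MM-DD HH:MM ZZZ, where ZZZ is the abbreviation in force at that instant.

2021-08-23 07:57 FCL

Query: 2021-08-23 18:42 UTC
Rule 4/5 (FCL, -10:45): 2021-08-23 18:24 UTC ≤ query < 2021-11-24 03:53 UTC
18·60 + 42 - 645 = 477 min
477 = 0·1440 + 477; 477 = 7·60 + 57 → 07:57, same day
→ 2021-08-23 07:57 FCL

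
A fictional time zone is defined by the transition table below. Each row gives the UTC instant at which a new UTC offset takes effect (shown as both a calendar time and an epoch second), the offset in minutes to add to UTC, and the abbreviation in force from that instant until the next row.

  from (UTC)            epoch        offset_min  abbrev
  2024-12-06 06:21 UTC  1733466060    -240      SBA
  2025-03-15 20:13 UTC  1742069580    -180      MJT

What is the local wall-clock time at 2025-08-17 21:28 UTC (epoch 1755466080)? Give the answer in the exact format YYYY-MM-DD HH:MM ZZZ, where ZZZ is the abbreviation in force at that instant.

Query: 2025-08-17 21:28 UTC
Rule 2/2 (MJT, -03:00): 2025-03-15 20:13 UTC ≤ query < +∞
21·60 + 28 - 180 = 1108 min
1108 = 0·1440 + 1108; 1108 = 18·60 + 28 → 18:28, same day
→ 2025-08-17 18:28 MJT

2025-08-17 18:28 MJT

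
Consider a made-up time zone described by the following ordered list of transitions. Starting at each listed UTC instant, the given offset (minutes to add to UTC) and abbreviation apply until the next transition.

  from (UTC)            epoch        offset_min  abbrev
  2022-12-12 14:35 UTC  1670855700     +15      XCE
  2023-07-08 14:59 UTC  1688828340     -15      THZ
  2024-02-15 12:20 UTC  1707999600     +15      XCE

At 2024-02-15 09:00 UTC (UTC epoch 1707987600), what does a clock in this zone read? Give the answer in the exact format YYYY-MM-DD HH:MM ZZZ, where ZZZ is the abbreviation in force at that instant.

2024-02-15 08:45 THZ

Query: 2024-02-15 09:00 UTC
Rule 2/3 (THZ, -00:15): 2023-07-08 14:59 UTC ≤ query < 2024-02-15 12:20 UTC
9·60 + 0 - 15 = 525 min
525 = 0·1440 + 525; 525 = 8·60 + 45 → 08:45, same day
→ 2024-02-15 08:45 THZ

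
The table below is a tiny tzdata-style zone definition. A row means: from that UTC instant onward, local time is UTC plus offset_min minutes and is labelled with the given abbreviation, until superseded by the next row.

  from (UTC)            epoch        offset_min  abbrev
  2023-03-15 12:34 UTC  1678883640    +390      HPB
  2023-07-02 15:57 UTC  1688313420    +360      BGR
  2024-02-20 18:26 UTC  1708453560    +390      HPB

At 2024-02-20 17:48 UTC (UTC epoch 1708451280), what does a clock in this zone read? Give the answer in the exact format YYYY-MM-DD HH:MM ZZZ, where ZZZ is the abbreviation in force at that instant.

2024-02-20 23:48 BGR

Query: 2024-02-20 17:48 UTC
Rule 2/3 (BGR, +06:00): 2023-07-02 15:57 UTC ≤ query < 2024-02-20 18:26 UTC
17·60 + 48 + 360 = 1428 min
1428 = 0·1440 + 1428; 1428 = 23·60 + 48 → 23:48, same day
→ 2024-02-20 23:48 BGR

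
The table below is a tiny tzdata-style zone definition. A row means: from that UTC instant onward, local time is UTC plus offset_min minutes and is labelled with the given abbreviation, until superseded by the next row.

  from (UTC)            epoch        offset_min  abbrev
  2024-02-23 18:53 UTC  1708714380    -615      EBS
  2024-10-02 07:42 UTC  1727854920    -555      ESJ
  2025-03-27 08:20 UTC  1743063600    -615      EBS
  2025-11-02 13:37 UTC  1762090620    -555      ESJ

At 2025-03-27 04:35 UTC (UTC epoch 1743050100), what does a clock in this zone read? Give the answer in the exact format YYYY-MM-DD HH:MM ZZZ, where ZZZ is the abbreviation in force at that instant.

2025-03-26 19:20 ESJ

Query: 2025-03-27 04:35 UTC
Rule 2/4 (ESJ, -09:15): 2024-10-02 07:42 UTC ≤ query < 2025-03-27 08:20 UTC
4·60 + 35 - 555 = -280 min
-280 = -1·1440 + 1160; 1160 = 19·60 + 20 → 19:20, 2025-03-27 - 1 day = 2025-03-26
→ 2025-03-26 19:20 ESJ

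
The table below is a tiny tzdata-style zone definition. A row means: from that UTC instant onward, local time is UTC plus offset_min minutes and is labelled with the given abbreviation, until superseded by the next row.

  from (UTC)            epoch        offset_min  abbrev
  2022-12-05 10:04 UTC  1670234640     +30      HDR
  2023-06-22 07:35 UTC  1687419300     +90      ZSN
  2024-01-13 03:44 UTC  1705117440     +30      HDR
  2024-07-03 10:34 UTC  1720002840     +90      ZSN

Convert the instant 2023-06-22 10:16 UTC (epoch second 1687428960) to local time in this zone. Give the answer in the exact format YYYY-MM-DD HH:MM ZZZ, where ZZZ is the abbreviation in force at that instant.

2023-06-22 11:46 ZSN

Query: 2023-06-22 10:16 UTC
Rule 2/4 (ZSN, +01:30): 2023-06-22 07:35 UTC ≤ query < 2024-01-13 03:44 UTC
10·60 + 16 + 90 = 706 min
706 = 0·1440 + 706; 706 = 11·60 + 46 → 11:46, same day
→ 2023-06-22 11:46 ZSN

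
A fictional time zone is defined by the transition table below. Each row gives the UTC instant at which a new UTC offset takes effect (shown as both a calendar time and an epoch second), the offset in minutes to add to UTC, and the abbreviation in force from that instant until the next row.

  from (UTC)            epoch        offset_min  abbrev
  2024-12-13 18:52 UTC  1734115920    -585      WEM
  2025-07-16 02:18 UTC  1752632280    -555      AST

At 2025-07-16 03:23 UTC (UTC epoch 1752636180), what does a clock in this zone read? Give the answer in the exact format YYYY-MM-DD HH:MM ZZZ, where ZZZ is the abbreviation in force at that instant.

Query: 2025-07-16 03:23 UTC
Rule 2/2 (AST, -09:15): 2025-07-16 02:18 UTC ≤ query < +∞
3·60 + 23 - 555 = -352 min
-352 = -1·1440 + 1088; 1088 = 18·60 + 8 → 18:08, 2025-07-16 - 1 day = 2025-07-15
→ 2025-07-15 18:08 AST

2025-07-15 18:08 AST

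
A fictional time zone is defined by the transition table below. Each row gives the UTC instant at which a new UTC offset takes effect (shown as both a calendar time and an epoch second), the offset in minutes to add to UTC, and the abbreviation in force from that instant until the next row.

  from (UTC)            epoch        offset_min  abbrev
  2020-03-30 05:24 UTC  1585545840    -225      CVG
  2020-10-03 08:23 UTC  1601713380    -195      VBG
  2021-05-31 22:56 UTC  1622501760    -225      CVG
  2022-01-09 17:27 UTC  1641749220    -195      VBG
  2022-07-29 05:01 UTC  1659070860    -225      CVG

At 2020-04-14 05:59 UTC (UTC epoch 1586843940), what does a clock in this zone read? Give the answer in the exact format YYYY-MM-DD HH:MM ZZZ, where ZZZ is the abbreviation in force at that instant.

2020-04-14 02:14 CVG

Query: 2020-04-14 05:59 UTC
Rule 1/5 (CVG, -03:45): 2020-03-30 05:24 UTC ≤ query < 2020-10-03 08:23 UTC
5·60 + 59 - 225 = 134 min
134 = 0·1440 + 134; 134 = 2·60 + 14 → 02:14, same day
→ 2020-04-14 02:14 CVG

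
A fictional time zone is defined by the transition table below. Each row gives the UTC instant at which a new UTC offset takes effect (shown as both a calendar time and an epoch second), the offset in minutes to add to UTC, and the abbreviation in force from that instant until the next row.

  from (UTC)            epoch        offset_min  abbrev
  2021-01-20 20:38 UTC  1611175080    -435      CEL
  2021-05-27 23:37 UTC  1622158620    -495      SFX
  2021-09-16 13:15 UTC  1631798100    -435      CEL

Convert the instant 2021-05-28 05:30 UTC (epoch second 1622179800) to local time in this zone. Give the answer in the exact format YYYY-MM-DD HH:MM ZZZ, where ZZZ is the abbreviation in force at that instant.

2021-05-27 21:15 SFX

Query: 2021-05-28 05:30 UTC
Rule 2/3 (SFX, -08:15): 2021-05-27 23:37 UTC ≤ query < 2021-09-16 13:15 UTC
5·60 + 30 - 495 = -165 min
-165 = -1·1440 + 1275; 1275 = 21·60 + 15 → 21:15, 2021-05-28 - 1 day = 2021-05-27
→ 2021-05-27 21:15 SFX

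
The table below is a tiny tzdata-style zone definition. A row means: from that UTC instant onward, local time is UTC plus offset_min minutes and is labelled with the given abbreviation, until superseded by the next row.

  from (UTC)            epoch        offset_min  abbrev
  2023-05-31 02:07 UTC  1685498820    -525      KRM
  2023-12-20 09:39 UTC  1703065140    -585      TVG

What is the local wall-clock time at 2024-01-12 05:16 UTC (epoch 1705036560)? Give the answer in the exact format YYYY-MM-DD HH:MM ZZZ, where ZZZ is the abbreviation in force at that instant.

Query: 2024-01-12 05:16 UTC
Rule 2/2 (TVG, -09:45): 2023-12-20 09:39 UTC ≤ query < +∞
5·60 + 16 - 585 = -269 min
-269 = -1·1440 + 1171; 1171 = 19·60 + 31 → 19:31, 2024-01-12 - 1 day = 2024-01-11
→ 2024-01-11 19:31 TVG

2024-01-11 19:31 TVG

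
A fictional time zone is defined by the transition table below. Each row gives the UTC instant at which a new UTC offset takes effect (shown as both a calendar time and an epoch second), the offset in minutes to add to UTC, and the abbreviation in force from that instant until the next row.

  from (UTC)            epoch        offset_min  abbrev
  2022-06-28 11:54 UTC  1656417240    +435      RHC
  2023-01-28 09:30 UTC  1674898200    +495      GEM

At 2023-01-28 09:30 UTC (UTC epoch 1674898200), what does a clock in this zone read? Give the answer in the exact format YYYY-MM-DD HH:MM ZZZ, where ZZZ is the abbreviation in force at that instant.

2023-01-28 17:45 GEM

Query: 2023-01-28 09:30 UTC
Rule 2/2 (GEM, +08:15): 2023-01-28 09:30 UTC ≤ query < +∞
9·60 + 30 + 495 = 1065 min
1065 = 0·1440 + 1065; 1065 = 17·60 + 45 → 17:45, same day
→ 2023-01-28 17:45 GEM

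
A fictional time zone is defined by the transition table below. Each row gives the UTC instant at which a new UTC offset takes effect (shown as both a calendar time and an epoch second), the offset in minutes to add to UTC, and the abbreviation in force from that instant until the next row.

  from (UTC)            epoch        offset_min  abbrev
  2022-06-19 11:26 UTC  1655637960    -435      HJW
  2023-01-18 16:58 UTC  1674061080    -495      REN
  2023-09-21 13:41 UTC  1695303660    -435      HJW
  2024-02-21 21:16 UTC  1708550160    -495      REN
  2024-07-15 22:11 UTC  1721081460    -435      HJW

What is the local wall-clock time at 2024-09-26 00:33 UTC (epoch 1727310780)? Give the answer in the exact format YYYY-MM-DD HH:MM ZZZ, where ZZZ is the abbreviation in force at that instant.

Query: 2024-09-26 00:33 UTC
Rule 5/5 (HJW, -07:15): 2024-07-15 22:11 UTC ≤ query < +∞
0·60 + 33 - 435 = -402 min
-402 = -1·1440 + 1038; 1038 = 17·60 + 18 → 17:18, 2024-09-26 - 1 day = 2024-09-25
→ 2024-09-25 17:18 HJW

2024-09-25 17:18 HJW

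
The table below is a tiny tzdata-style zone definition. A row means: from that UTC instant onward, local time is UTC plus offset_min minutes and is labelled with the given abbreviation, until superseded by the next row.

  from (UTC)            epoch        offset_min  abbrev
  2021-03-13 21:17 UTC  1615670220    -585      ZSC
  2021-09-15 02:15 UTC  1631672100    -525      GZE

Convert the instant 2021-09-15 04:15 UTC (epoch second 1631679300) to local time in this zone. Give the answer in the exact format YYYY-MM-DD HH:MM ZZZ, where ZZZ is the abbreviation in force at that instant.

2021-09-14 19:30 GZE

Query: 2021-09-15 04:15 UTC
Rule 2/2 (GZE, -08:45): 2021-09-15 02:15 UTC ≤ query < +∞
4·60 + 15 - 525 = -270 min
-270 = -1·1440 + 1170; 1170 = 19·60 + 30 → 19:30, 2021-09-15 - 1 day = 2021-09-14
→ 2021-09-14 19:30 GZE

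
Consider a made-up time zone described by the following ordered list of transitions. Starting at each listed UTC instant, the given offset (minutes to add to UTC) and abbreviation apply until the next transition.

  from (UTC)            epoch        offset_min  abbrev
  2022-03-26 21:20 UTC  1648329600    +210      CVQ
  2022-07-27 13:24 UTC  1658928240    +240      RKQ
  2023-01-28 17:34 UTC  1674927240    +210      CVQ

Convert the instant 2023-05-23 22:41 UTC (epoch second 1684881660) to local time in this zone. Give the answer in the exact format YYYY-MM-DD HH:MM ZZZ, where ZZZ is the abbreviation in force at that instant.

2023-05-24 02:11 CVQ

Query: 2023-05-23 22:41 UTC
Rule 3/3 (CVQ, +03:30): 2023-01-28 17:34 UTC ≤ query < +∞
22·60 + 41 + 210 = 1571 min
1571 = 1·1440 + 131; 131 = 2·60 + 11 → 02:11, 2023-05-23 + 1 day = 2023-05-24
→ 2023-05-24 02:11 CVQ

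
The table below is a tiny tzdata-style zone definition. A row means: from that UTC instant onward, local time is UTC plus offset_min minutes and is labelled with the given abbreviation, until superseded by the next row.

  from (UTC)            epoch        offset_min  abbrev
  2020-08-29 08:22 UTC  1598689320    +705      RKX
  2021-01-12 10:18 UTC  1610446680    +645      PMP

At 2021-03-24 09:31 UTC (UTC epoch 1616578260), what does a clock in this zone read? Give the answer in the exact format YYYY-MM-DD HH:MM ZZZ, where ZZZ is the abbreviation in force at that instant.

Query: 2021-03-24 09:31 UTC
Rule 2/2 (PMP, +10:45): 2021-01-12 10:18 UTC ≤ query < +∞
9·60 + 31 + 645 = 1216 min
1216 = 0·1440 + 1216; 1216 = 20·60 + 16 → 20:16, same day
→ 2021-03-24 20:16 PMP

2021-03-24 20:16 PMP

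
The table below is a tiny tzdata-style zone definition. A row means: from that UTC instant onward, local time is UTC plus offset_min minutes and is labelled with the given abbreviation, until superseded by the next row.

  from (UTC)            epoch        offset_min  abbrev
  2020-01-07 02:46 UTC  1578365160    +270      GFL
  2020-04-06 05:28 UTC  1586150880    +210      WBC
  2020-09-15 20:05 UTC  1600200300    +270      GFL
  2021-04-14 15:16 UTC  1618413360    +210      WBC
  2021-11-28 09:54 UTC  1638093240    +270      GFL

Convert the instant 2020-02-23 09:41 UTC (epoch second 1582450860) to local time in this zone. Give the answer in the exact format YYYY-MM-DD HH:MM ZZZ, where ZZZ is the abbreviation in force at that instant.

2020-02-23 14:11 GFL

Query: 2020-02-23 09:41 UTC
Rule 1/5 (GFL, +04:30): 2020-01-07 02:46 UTC ≤ query < 2020-04-06 05:28 UTC
9·60 + 41 + 270 = 851 min
851 = 0·1440 + 851; 851 = 14·60 + 11 → 14:11, same day
→ 2020-02-23 14:11 GFL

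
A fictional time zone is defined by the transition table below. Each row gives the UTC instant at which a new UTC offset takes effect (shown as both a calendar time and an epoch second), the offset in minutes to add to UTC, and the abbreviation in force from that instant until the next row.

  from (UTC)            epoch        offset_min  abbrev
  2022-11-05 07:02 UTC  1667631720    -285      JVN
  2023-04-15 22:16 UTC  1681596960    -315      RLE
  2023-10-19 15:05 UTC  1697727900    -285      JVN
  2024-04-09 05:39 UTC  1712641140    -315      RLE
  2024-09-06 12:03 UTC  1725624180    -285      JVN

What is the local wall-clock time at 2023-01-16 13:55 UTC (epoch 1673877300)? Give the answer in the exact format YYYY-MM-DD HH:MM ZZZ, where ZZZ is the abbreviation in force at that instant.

2023-01-16 09:10 JVN

Query: 2023-01-16 13:55 UTC
Rule 1/5 (JVN, -04:45): 2022-11-05 07:02 UTC ≤ query < 2023-04-15 22:16 UTC
13·60 + 55 - 285 = 550 min
550 = 0·1440 + 550; 550 = 9·60 + 10 → 09:10, same day
→ 2023-01-16 09:10 JVN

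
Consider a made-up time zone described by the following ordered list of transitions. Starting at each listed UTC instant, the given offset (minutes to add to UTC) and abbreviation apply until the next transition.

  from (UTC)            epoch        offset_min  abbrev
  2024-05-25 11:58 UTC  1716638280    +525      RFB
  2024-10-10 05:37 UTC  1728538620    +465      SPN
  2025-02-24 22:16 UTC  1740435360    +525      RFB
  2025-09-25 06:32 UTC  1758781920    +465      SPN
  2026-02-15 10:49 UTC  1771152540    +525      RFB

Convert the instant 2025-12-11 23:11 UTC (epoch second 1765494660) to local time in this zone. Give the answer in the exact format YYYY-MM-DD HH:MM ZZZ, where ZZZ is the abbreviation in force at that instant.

2025-12-12 06:56 SPN

Query: 2025-12-11 23:11 UTC
Rule 4/5 (SPN, +07:45): 2025-09-25 06:32 UTC ≤ query < 2026-02-15 10:49 UTC
23·60 + 11 + 465 = 1856 min
1856 = 1·1440 + 416; 416 = 6·60 + 56 → 06:56, 2025-12-11 + 1 day = 2025-12-12
→ 2025-12-12 06:56 SPN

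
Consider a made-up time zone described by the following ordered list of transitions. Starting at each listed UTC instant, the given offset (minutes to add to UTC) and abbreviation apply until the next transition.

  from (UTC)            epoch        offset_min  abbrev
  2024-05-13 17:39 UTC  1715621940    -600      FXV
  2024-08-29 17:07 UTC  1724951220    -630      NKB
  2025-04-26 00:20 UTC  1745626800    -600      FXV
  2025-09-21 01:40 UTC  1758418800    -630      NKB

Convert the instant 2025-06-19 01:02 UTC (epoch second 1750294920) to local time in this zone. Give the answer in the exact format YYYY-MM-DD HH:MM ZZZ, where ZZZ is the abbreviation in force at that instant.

2025-06-18 15:02 FXV

Query: 2025-06-19 01:02 UTC
Rule 3/4 (FXV, -10:00): 2025-04-26 00:20 UTC ≤ query < 2025-09-21 01:40 UTC
1·60 + 2 - 600 = -538 min
-538 = -1·1440 + 902; 902 = 15·60 + 2 → 15:02, 2025-06-19 - 1 day = 2025-06-18
→ 2025-06-18 15:02 FXV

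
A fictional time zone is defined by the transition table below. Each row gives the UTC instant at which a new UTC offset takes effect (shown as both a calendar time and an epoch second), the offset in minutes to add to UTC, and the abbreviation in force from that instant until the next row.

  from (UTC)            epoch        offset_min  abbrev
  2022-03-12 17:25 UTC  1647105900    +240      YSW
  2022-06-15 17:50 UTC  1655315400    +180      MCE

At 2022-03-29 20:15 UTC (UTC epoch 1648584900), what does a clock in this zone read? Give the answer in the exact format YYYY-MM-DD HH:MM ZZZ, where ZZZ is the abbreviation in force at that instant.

2022-03-30 00:15 YSW

Query: 2022-03-29 20:15 UTC
Rule 1/2 (YSW, +04:00): 2022-03-12 17:25 UTC ≤ query < 2022-06-15 17:50 UTC
20·60 + 15 + 240 = 1455 min
1455 = 1·1440 + 15; 15 = 0·60 + 15 → 00:15, 2022-03-29 + 1 day = 2022-03-30
→ 2022-03-30 00:15 YSW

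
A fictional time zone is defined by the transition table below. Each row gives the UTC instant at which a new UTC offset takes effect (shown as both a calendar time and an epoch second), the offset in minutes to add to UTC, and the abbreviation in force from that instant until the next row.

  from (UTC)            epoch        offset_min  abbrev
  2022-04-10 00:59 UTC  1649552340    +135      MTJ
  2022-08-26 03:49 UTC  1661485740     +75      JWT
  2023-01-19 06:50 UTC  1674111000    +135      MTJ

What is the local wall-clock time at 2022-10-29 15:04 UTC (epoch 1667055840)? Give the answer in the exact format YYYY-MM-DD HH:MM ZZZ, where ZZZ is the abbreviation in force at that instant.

2022-10-29 16:19 JWT

Query: 2022-10-29 15:04 UTC
Rule 2/3 (JWT, +01:15): 2022-08-26 03:49 UTC ≤ query < 2023-01-19 06:50 UTC
15·60 + 4 + 75 = 979 min
979 = 0·1440 + 979; 979 = 16·60 + 19 → 16:19, same day
→ 2022-10-29 16:19 JWT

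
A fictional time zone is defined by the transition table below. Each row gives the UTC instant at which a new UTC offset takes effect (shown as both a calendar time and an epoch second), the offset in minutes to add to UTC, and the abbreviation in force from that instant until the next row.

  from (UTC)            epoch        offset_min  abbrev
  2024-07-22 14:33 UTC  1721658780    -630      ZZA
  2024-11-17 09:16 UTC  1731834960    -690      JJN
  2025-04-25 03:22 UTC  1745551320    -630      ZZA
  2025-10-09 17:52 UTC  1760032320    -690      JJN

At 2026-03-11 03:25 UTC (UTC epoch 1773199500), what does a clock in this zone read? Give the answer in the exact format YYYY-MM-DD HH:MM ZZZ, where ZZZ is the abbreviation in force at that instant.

Query: 2026-03-11 03:25 UTC
Rule 4/4 (JJN, -11:30): 2025-10-09 17:52 UTC ≤ query < +∞
3·60 + 25 - 690 = -485 min
-485 = -1·1440 + 955; 955 = 15·60 + 55 → 15:55, 2026-03-11 - 1 day = 2026-03-10
→ 2026-03-10 15:55 JJN

2026-03-10 15:55 JJN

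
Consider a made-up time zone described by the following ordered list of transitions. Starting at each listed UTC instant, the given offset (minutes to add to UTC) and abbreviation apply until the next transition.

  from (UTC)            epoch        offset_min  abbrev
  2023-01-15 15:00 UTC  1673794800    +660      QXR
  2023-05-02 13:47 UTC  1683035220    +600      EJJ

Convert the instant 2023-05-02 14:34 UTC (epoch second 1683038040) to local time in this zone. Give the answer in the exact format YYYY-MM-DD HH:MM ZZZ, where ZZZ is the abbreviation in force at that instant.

Query: 2023-05-02 14:34 UTC
Rule 2/2 (EJJ, +10:00): 2023-05-02 13:47 UTC ≤ query < +∞
14·60 + 34 + 600 = 1474 min
1474 = 1·1440 + 34; 34 = 0·60 + 34 → 00:34, 2023-05-02 + 1 day = 2023-05-03
→ 2023-05-03 00:34 EJJ

2023-05-03 00:34 EJJ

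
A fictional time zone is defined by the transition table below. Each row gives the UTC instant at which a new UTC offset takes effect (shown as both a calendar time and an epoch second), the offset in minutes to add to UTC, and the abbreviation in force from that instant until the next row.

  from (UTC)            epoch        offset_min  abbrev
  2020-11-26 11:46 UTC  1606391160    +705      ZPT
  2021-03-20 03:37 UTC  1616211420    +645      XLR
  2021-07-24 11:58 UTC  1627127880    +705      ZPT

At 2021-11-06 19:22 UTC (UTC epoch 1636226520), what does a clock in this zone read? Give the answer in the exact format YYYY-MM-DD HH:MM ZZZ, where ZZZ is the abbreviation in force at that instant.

Query: 2021-11-06 19:22 UTC
Rule 3/3 (ZPT, +11:45): 2021-07-24 11:58 UTC ≤ query < +∞
19·60 + 22 + 705 = 1867 min
1867 = 1·1440 + 427; 427 = 7·60 + 7 → 07:07, 2021-11-06 + 1 day = 2021-11-07
→ 2021-11-07 07:07 ZPT

2021-11-07 07:07 ZPT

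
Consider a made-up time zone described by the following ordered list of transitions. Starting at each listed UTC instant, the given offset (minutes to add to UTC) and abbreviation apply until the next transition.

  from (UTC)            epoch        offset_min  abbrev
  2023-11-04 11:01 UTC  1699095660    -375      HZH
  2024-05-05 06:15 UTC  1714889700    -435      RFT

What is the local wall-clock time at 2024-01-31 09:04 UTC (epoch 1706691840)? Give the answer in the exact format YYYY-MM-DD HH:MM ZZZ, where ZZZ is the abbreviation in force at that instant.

2024-01-31 02:49 HZH

Query: 2024-01-31 09:04 UTC
Rule 1/2 (HZH, -06:15): 2023-11-04 11:01 UTC ≤ query < 2024-05-05 06:15 UTC
9·60 + 4 - 375 = 169 min
169 = 0·1440 + 169; 169 = 2·60 + 49 → 02:49, same day
→ 2024-01-31 02:49 HZH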